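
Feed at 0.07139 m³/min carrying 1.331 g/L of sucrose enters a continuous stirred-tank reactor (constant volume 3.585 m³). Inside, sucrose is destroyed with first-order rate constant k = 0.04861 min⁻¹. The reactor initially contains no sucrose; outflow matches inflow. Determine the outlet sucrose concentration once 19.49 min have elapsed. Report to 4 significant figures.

Species balance: V dC/dt = Q C_in − Q C − k V C.
dC/dt = (Q/V) C_in − (Q/V + k) C; effective rate a = Q/V + k = 0.0199135 + 0.04861 = 0.0685235 min⁻¹.
C_ss = Q C_in/(Q + kV) = 0.386800 g/L; C(t) = C_ss + (C₀ − C_ss) e^(−a t).
C(19.49) = 0.386800 + (-0.386800)·e^(−0.0685235·19.49) = 0.386800 + (-0.386800)·0.263020 = 0.285064 g/L.

0.2851 g/L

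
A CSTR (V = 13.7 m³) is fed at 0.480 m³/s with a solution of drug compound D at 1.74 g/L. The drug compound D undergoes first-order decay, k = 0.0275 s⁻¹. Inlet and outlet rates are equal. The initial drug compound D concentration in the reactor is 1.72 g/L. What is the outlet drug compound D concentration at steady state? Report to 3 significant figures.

Accumulation = in − out − consumed: V dC/dt = Q C_in − Q C − k V C.
At steady state: 0 = Q C_in − (Q + kV) C_ss, so C_ss = Q C_in/(Q + kV).
C_ss = 0.480·1.74/(0.480 + 0.0275·13.7) = 0.83520/0.85675 = 0.97485 g/L.

0.975 g/L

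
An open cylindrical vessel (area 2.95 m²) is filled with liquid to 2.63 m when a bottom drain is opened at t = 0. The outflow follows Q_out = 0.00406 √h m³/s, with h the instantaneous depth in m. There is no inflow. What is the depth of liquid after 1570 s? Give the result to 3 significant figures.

0.293 m

Accumulation of liquid (constant cross-section A): A dh/dt = −0.00406 √h.
∫ h^(−1/2) dh = −(0.00406/A) ∫ dt, giving 2√h = 2√h₀ − (0.00406/A) t.
√h = √2.63 − 0.00406·1570/(2·2.95) = 1.6217 − 1.0804 = 0.54135.
h = 0.54135² = 0.29306 m.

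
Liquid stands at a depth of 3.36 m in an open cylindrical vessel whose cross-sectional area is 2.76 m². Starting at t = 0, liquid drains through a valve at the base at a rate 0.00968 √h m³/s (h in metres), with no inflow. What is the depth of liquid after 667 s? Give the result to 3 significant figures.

0.440 m

With no inflow, A dh/dt = −0.00968 √h.
∫ h^(−1/2) dh = −(0.00968/A) ∫ dt, giving 2√h = 2√h₀ − (0.00968/A) t.
√h = √3.36 − 0.00968·667/(2·2.76) = 1.8330 − 1.1697 = 0.66336.
h = 0.66336² = 0.44005 m.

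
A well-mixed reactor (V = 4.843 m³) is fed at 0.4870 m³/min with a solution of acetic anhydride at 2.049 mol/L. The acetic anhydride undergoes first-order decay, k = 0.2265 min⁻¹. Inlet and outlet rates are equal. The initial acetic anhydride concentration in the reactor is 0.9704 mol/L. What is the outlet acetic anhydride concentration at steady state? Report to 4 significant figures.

0.6300 mol/L

Species balance: V dC/dt = Q C_in − Q C − k V C.
At steady state: 0 = Q C_in − (Q + kV) C_ss, so C_ss = Q C_in/(Q + kV).
C_ss = 0.4870·2.049/(0.4870 + 0.2265·4.843) = 0.997863/1.58394 = 0.629988 mol/L.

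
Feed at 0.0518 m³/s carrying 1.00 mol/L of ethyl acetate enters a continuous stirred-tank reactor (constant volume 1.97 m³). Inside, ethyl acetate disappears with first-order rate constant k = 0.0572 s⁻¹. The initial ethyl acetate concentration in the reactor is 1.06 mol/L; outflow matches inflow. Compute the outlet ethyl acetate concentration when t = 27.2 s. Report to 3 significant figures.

Species balance: V dC/dt = Q C_in − Q C − k V C.
dC/dt = (Q/V) C_in − (Q/V + k) C; effective rate a = Q/V + k = 0.026294 + 0.0572 = 0.083494 s⁻¹.
C_ss = Q C_in/(Q + kV) = 0.31492 mol/L; C(t) = C_ss + (C₀ − C_ss) e^(−a t).
C(27.2) = 0.31492 + (0.74508)·e^(−0.083494·27.2) = 0.31492 + (0.74508)·0.10320 = 0.39182 mol/L.

0.392 mol/L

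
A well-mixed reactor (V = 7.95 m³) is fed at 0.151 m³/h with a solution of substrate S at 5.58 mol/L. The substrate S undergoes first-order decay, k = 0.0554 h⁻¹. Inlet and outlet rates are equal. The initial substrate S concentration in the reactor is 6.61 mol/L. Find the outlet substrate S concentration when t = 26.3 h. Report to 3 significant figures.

2.16 mol/L

Species balance: V dC/dt = Q C_in − Q C − k V C.
dC/dt = (Q/V) C_in − (Q/V + k) C; effective rate a = Q/V + k = 0.018994 + 0.0554 = 0.074394 h⁻¹.
C_ss = Q C_in/(Q + kV) = 1.4246 mol/L; C(t) = C_ss + (C₀ − C_ss) e^(−a t).
C(26.3) = 1.4246 + (5.1854)·e^(−0.074394·26.3) = 1.4246 + (5.1854)·0.14134 = 2.1576 mol/L.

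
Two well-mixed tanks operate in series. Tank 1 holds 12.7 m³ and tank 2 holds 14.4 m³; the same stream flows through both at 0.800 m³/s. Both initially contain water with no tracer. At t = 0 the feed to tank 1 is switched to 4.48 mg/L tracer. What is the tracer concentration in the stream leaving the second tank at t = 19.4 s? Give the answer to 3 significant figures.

Each tank obeys Vᵢ dCᵢ/dt = Q(Cᵢ₋₁ − Cᵢ), so τᵢ = Vᵢ/Q.
τ₁ = 12.7/0.800 = 15.875 s; τ₂ = 14.4/0.800 = 18.000 s.
Tank 1: C₁ = C_in(1 − e^(−t/τ₁)). Tank 2 (τ₁ ≠ τ₂): C₂ = C_in[1 − (τ₁ e^(−t/τ₁) − τ₂ e^(−t/τ₂))/(τ₁ − τ₂)].
At t = 19.4: e^(−t/τ₁) = 0.29463, e^(−t/τ₂) = 0.34035.
C₂ = 4.48·[1 − (15.875·0.29463 − 18.000·0.34035)/(-2.1250)] = 4.48·0.31806 = 1.4249 mg/L.

1.42 mg/L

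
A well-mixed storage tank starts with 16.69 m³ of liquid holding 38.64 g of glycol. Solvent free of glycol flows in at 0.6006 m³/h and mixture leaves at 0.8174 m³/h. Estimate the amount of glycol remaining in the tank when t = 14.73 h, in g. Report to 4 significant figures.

Let m(t) be the amount of glycol. Volume: V(t) = V₀ + (Q_in − Q_out) t = 16.69 − 0.216800 t; V(14.73) = 13.4965 m³.
Solute balance: dm/dt = 0 − Q_out C = −Q_out m/V(t).
Separate: dm/m = −Q_out dt/V(t) ⇒ ln(m/m₀) = −(Q_out/(Q_in−Q_out)) ln(V/V₀).
m = m₀ (V₀/V)^(Q_out/(Q_in−Q_out)) = 38.64 × (16.69/13.4965)^(-3.77030) = 17.3495 g.

17.35 g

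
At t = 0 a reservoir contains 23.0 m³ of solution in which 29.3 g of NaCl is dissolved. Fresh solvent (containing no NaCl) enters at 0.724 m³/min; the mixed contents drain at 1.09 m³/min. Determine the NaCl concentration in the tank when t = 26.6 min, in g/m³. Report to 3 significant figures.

0.429 g/m³

Total volume: dV/dt = Q_in − Q_out = -0.36600 m³/min, so V(t) = 23.0 − 0.36600 t and V(26.6) = 13.264 m³.
No NaCl enters, so dm/dt = −Q_out · (m/V).
dm/m = −Q_out dt/(V₀ − 0.36600 t); integrating gives ln(m/m₀) = −(Q_out/(Q_in−Q_out)) ln(V/V₀).
m = m₀ (V₀/V)^(Q_out/(Q_in−Q_out)) = 29.3 × (23.0/13.264)^(-2.9781) = 5.6882 g.
C = m/V = 5.6882/13.264 = 0.42883 g/m³.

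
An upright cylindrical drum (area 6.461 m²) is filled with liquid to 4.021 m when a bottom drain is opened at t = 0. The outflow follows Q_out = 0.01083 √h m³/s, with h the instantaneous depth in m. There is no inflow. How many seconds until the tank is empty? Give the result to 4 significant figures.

2393 s

With no inflow, A dh/dt = −0.01083 √h.
This is separable: 2 d(√h)/dt = −0.01083/A, so √h = √h₀ − (0.01083/(2A)) t.
Tank is empty when √h = 0: t_empty = 2A√h₀/0.01083.
t_empty = 2·6.461·√4.021/0.01083 = 12.9220·2.00524/0.01083 = 2392.59 s.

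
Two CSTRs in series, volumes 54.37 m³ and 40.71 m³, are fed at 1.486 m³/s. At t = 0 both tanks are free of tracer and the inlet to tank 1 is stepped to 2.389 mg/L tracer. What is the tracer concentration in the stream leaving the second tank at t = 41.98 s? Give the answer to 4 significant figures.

0.9083 mg/L

Each tank obeys Vᵢ dCᵢ/dt = Q(Cᵢ₋₁ − Cᵢ), so τᵢ = Vᵢ/Q.
τ₁ = 54.37/1.486 = 36.5882 s; τ₂ = 40.71/1.486 = 27.3957 s.
Solving the cascade with C₁(0)=C₂(0)=0 gives C₂(t) = C_in[1 − (τ₁ e^(−t/τ₁) − τ₂ e^(−t/τ₂))/(τ₁ − τ₂)].
At t = 41.98: e^(−t/τ₁) = 0.317472, e^(−t/τ₂) = 0.216026.
C₂ = 2.389·[1 − (36.5882·0.317472 − 27.3957·0.216026)/(9.19246)] = 2.389·0.380195 = 0.908285 mg/L.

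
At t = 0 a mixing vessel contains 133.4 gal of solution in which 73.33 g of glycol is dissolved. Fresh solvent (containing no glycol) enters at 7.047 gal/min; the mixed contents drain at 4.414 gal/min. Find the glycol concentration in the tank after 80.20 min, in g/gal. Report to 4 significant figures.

0.04336 g/gal

Let m(t) be the amount of glycol. Volume: V(t) = V₀ + (Q_in − Q_out) t = 133.4 + 2.63300 t; V(80.20) = 344.567 gal.
Species balance (pure solvent in): dm/dt = −Q_out · m/V(t).
Separate: dm/m = −Q_out dt/V(t) ⇒ ln(m/m₀) = −(Q_out/(Q_in−Q_out)) ln(V/V₀).
m = m₀ (V₀/V)^(Q_out/(Q_in−Q_out)) = 73.33 × (133.4/344.567)^(1.67641) = 14.9418 g.
C = m/V = 14.9418/344.567 = 0.0433640 g/gal.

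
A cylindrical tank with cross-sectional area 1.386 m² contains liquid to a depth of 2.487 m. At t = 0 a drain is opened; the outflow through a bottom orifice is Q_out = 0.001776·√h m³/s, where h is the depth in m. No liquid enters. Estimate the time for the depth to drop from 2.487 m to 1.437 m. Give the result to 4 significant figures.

Unsteady balance on liquid volume: A dh/dt = −0.001776 √h.
This is separable: 2 d(√h)/dt = −0.001776/A, so √h = √h₀ − (0.001776/(2A)) t.
t = 2A(√h₀ − √h)/0.001776 = 2·1.386·(√2.487 − √1.437)/0.001776
  = 2.77200 × (1.57702 − 1.19875) / 0.001776 = 590.413 s.

590.4 s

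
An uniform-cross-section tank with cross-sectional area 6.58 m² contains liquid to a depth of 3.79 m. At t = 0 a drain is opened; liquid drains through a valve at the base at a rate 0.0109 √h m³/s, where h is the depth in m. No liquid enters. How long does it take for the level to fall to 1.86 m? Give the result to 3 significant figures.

704 s

A dh/dt = −Q_out = −0.0109 √h.
Separate and integrate: 2(√h − √h₀) = −(0.0109/A) t.
t = 2A(√h₀ − √h)/0.0109 = 2·6.58·(√3.79 − √1.86)/0.0109
  = 13.160 × (1.9468 − 1.3638) / 0.0109 = 703.85 s.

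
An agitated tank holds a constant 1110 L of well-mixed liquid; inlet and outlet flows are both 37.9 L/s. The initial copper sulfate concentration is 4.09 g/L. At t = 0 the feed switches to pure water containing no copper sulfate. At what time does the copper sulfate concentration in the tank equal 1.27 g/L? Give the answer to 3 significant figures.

Species balance on the tank: V dC/dt = Q(C_in − C), so τ = V/Q = 29.288 s.
C(t) = C_in + (C₀ − C_in) e^(−t/τ). Set C = 1.27 and solve for t:
e^(−t/τ) = (C − C_in)/(C₀ − C_in) = (1.27 − 0)/(4.09 − 0) = 0.31051
t = −τ ln(…) = 29.288 × 1.1695 = 34.253 s.

34.3 s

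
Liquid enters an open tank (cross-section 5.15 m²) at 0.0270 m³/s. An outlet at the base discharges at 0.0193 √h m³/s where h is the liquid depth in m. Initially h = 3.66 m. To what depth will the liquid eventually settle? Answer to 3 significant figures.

Level balance: A dh/dt = 0.0270 − 0.0193 √h. Setting dh/dt = 0:
Q_in = 0.0193 √h_ss ⇒ √h_ss = 0.0270/0.0193 = 1.3990.
h_ss = 1.3990² = 1.9571 m. (Since h₀ = 3.66 m > h_ss, the level will fall toward this value.)

1.96 m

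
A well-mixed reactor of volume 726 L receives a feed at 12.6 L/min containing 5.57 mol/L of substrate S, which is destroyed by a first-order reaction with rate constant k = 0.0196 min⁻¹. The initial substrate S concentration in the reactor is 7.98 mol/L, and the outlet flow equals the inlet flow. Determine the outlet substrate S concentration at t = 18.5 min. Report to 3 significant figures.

5.32 mol/L

Species balance: V dC/dt = Q C_in − Q C − k V C.
This is linear with rate a = Q/V + k = 0.036955 min⁻¹.
C_ss = Q C_in/(Q + kV) = 2.6158 mol/L; C(t) = C_ss + (C₀ − C_ss) e^(−a t).
C(18.5) = 2.6158 + (5.3642)·e^(−0.036955·18.5) = 2.6158 + (5.3642)·0.50476 = 5.3234 mol/L.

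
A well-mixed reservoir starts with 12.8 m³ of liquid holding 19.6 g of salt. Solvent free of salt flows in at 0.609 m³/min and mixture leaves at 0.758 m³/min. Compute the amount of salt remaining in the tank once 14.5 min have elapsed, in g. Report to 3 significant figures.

Let m(t) be the amount of salt. Volume: V(t) = V₀ + (Q_in − Q_out) t = 12.8 − 0.14900 t; V(14.5) = 10.639 m³.
No salt enters, so dm/dt = −Q_out · (m/V).
dm/m = −Q_out dt/(V₀ − 0.14900 t); integrating gives ln(m/m₀) = −(Q_out/(Q_in−Q_out)) ln(V/V₀).
m = m₀ (V₀/V)^(Q_out/(Q_in−Q_out)) = 19.6 × (12.8/10.639)^(-5.0872) = 7.6526 g.

7.65 g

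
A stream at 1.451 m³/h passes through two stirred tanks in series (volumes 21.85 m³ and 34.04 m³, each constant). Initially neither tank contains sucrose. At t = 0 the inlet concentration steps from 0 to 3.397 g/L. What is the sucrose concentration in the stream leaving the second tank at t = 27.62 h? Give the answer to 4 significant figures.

Time constants: τᵢ = Vᵢ/Q for each well-mixed tank.
τ₁ = 21.85/1.451 = 15.0586 h; τ₂ = 34.04/1.451 = 23.4597 h.
Tank 1: C₁ = C_in(1 − e^(−t/τ₁)). Tank 2 (τ₁ ≠ τ₂): C₂ = C_in[1 − (τ₁ e^(−t/τ₁) − τ₂ e^(−t/τ₂))/(τ₁ − τ₂)].
At t = 27.62: e^(−t/τ₁) = 0.159746, e^(−t/τ₂) = 0.308097.
C₂ = 3.397·[1 − (15.0586·0.159746 − 23.4597·0.308097)/(-8.40110)] = 3.397·0.425989 = 1.44709 g/L.

1.447 g/L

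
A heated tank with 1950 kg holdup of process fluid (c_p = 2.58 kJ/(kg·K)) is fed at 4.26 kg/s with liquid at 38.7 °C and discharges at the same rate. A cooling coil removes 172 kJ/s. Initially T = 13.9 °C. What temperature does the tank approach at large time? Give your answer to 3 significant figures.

First-law balance (no shaft work): M c_p dT/dt = ṁ c_p (T_in − T) − 172.
At steady state dT/dt = 0 ⇒ T_ss = T_in − Q̇/(ṁ c_p) = 38.7 − 172/(4.26·2.58) = 23.051 °C.

23.1 °C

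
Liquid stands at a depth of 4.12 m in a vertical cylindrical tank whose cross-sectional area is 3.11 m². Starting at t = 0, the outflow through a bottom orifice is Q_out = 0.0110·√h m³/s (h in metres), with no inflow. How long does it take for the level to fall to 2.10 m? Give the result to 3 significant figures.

A dh/dt = −Q_out = −0.0110 √h.
Separate and integrate: 2(√h − √h₀) = −(0.0110/A) t.
t = 2A(√h₀ − √h)/0.0110 = 2·3.11·(√4.12 − √2.10)/0.0110
  = 6.2200 × (2.0298 − 1.4491) / 0.0110 = 328.33 s.

328 s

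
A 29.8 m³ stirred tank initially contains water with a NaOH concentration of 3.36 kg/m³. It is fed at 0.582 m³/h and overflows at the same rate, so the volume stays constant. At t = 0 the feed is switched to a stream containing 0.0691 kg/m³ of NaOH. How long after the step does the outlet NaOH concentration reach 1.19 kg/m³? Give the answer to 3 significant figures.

55.1 h

Species balance: V dC/dt = Q(C_in − C) ⇒ τ = V/Q = 51.203 h.
C(t) = C_in + (C₀ − C_in) e^(−t/τ). Set C = 1.19 and solve for t:
e^(−t/τ) = (C − C_in)/(C₀ − C_in) = (1.19 − 0.0691)/(3.36 − 0.0691) = 0.34061
t = −τ ln(…) = 51.203 × 1.0770 = 55.147 h.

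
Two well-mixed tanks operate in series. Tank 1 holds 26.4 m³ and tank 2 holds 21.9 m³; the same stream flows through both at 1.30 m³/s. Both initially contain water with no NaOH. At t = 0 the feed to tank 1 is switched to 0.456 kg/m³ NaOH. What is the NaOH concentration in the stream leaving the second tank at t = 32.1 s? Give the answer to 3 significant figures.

0.235 kg/m³

Time constants: τᵢ = Vᵢ/Q for each well-mixed tank.
τ₁ = 26.4/1.30 = 20.308 s; τ₂ = 21.9/1.30 = 16.846 s.
Tank 1: C₁ = C_in(1 − e^(−t/τ₁)). Tank 2 (τ₁ ≠ τ₂): C₂ = C_in[1 − (τ₁ e^(−t/τ₁) − τ₂ e^(−t/τ₂))/(τ₁ − τ₂)].
At t = 32.1: e^(−t/τ₁) = 0.20583, e^(−t/τ₂) = 0.14875.
C₂ = 0.456·[1 − (20.308·0.20583 − 16.846·0.14875)/(3.4615)] = 0.456·0.51636 = 0.23546 kg/m³.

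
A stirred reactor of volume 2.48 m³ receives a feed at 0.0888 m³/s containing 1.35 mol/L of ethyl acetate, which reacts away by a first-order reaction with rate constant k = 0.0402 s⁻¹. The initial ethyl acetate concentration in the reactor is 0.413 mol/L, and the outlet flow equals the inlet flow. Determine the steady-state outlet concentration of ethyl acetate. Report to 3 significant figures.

V dC/dt = Q(C_in − C) − k V C.
Steady state (dC/dt = 0): C_ss = Q C_in/(Q + kV) = C_in/(1 + kV/Q).
C_ss = 0.0888·1.35/(0.0888 + 0.0402·2.48) = 0.11988/0.18850 = 0.63598 mol/L.

0.636 mol/L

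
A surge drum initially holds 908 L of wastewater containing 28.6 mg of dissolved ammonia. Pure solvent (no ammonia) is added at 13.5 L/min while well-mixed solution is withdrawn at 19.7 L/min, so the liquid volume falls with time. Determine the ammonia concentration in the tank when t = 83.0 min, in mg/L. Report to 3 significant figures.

0.00510 mg/L

Let m(t) be the amount of ammonia. Volume: V(t) = V₀ + (Q_in − Q_out) t = 908 − 6.2000 t; V(83.0) = 393.40 L.
No ammonia enters, so dm/dt = −Q_out · (m/V).
Separate: dm/m = −Q_out dt/V(t) ⇒ ln(m/m₀) = −(Q_out/(Q_in−Q_out)) ln(V/V₀).
m = m₀ (V₀/V)^(Q_out/(Q_in−Q_out)) = 28.6 × (908/393.40)^(-3.1774) = 2.0052 mg.
C = m/V = 2.0052/393.40 = 0.0050972 mg/L.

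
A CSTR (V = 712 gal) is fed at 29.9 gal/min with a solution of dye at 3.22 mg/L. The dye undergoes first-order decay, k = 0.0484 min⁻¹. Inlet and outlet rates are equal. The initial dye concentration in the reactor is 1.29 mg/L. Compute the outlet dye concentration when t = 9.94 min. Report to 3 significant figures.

Accumulation = in − out − consumed: V dC/dt = Q C_in − Q C − k V C.
This is linear with rate a = Q/V + k = 0.090394 min⁻¹.
C_ss = Q C_in/(Q + kV) = 1.4959 mg/L; C(t) = C_ss + (C₀ − C_ss) e^(−a t).
C(9.94) = 1.4959 + (-0.20591)·e^(−0.090394·9.94) = 1.4959 + (-0.20591)·0.40717 = 1.4121 mg/L.

1.41 mg/L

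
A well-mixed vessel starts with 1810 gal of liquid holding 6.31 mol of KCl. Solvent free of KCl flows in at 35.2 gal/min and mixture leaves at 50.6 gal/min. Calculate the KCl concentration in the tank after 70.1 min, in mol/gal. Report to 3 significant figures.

0.000438 mol/gal

Total volume: dV/dt = Q_in − Q_out = -15.400 gal/min, so V(t) = 1810 − 15.400 t and V(70.1) = 730.46 gal.
No KCl enters, so dm/dt = −Q_out · (m/V).
Separate: dm/m = −Q_out dt/V(t) ⇒ ln(m/m₀) = −(Q_out/(Q_in−Q_out)) ln(V/V₀).
m = m₀ (V₀/V)^(Q_out/(Q_in−Q_out)) = 6.31 × (1810/730.46)^(-3.2857) = 0.32003 mol.
C = m/V = 0.32003/730.46 = 0.00043812 mol/gal.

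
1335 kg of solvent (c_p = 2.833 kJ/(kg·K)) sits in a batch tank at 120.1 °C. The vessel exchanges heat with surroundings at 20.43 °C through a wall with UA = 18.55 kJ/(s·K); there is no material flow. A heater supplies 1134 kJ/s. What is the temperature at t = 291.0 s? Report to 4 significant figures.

M c_p dT/dt = −UA(T − T_amb) + Q̇.
dT/dt = (T_ss − T)/τ with T_ss = T_amb + Q̇/UA = 20.43 + 1134/18.55 = 81.5621 °C, τ = M c_p/UA = 1335·2.833/18.55 = 203.884 s.
Solution: T(t) = T_ss + (T₀ − T_ss) e^(−t/τ).
T(291.0) = 81.5621 + (38.5379)·0.239961 = 90.8097 °C.

90.81 °C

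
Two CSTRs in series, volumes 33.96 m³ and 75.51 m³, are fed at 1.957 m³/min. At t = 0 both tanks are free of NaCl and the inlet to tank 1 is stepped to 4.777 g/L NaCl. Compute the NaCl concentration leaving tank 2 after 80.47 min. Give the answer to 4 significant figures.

Species balance on tank i: dCᵢ/dt = (Cᵢ₋₁ − Cᵢ)/τᵢ with τᵢ = Vᵢ/Q.
τ₁ = 33.96/1.957 = 17.3531 min; τ₂ = 75.51/1.957 = 38.5846 min.
Solving the cascade with C₁(0)=C₂(0)=0 gives C₂(t) = C_in[1 − (τ₁ e^(−t/τ₁) − τ₂ e^(−t/τ₂))/(τ₁ − τ₂)].
At t = 80.47: e^(−t/τ₁) = 0.00968464, e^(−t/τ₂) = 0.124239.
C₂ = 4.777·[1 − (17.3531·0.00968464 − 38.5846·0.124239)/(-21.2315)] = 4.777·0.782133 = 3.73625 g/L.

3.736 g/L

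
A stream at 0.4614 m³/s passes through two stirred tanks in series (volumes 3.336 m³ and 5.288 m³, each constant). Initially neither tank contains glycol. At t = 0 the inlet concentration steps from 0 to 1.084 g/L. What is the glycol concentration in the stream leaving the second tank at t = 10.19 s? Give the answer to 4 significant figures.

0.3296 g/L

Species balance on tank i: dCᵢ/dt = (Cᵢ₋₁ − Cᵢ)/τᵢ with τᵢ = Vᵢ/Q.
τ₁ = 3.336/0.4614 = 7.23017 s; τ₂ = 5.288/0.4614 = 11.4608 s.
Solving the cascade with C₁(0)=C₂(0)=0 gives C₂(t) = C_in[1 − (τ₁ e^(−t/τ₁) − τ₂ e^(−t/τ₂))/(τ₁ − τ₂)].
At t = 10.19: e^(−t/τ₁) = 0.244297, e^(−t/τ₂) = 0.411017.
C₂ = 1.084·[1 − (7.23017·0.244297 − 11.4608·0.411017)/(-4.23060)] = 1.084·0.304054 = 0.329595 g/L.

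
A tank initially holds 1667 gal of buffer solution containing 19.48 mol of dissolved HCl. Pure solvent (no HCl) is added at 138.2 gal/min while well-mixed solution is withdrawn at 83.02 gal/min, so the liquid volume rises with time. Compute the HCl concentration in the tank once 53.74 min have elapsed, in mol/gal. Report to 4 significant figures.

Total volume: dV/dt = Q_in − Q_out = 55.1800 gal/min, so V(t) = 1667 + 55.1800 t and V(53.74) = 4632.37 gal.
Species balance (pure solvent in): dm/dt = −Q_out · m/V(t).
dm/m = −Q_out dt/(V₀ + 55.1800 t); integrating gives ln(m/m₀) = −(Q_out/(Q_in−Q_out)) ln(V/V₀).
m = m₀ (V₀/V)^(Q_out/(Q_in−Q_out)) = 19.48 × (1667/4632.37)^(1.50453) = 4.18578 mol.
C = m/V = 4.18578/4632.37 = 0.000903592 mol/gal.

0.0009036 mol/gal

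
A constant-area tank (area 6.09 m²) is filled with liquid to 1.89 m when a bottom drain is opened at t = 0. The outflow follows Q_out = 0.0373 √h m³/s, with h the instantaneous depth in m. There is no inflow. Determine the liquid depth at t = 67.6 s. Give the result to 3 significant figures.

Accumulation of liquid (constant cross-section A): A dh/dt = −0.0373 √h.
This is separable: 2 d(√h)/dt = −0.0373/A, so √h = √h₀ − (0.0373/(2A)) t.
√h = √1.89 − 0.0373·67.6/(2·6.09) = 1.3748 − 0.20702 = 1.1678.
h = 1.1678² = 1.3637 m.

1.36 m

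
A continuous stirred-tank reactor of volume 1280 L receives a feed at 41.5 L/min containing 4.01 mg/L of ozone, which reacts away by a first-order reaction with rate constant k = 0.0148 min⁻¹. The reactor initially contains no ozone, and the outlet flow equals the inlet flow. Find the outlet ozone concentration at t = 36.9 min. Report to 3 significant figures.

Species balance: V dC/dt = Q C_in − Q C − k V C.
This is linear with rate a = Q/V + k = 0.047222 min⁻¹.
C_ss = Q C_in/(Q + kV) = 2.7532 mg/L; C(t) = C_ss + (C₀ − C_ss) e^(−a t).
C(36.9) = 2.7532 + (-2.7532)·e^(−0.047222·36.9) = 2.7532 + (-2.7532)·0.17508 = 2.2712 mg/L.

2.27 mg/L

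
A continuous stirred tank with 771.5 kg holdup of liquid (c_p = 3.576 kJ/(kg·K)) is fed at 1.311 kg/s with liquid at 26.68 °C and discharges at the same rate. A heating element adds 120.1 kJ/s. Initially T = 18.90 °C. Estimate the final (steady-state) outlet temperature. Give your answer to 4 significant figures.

52.30 °C

M c_p dT/dt = ṁ c_p (T_in − T) + Q̇.
At steady state dT/dt = 0 ⇒ T_ss = T_in + Q̇/(ṁ c_p) = 26.68 + 120.1/(1.311·3.576) = 52.2979 °C.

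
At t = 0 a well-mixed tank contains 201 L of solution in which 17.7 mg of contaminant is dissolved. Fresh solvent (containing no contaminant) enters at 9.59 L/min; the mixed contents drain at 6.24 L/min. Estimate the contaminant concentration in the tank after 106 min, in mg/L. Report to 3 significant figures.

Total volume: dV/dt = Q_in − Q_out = 3.3500 L/min, so V(t) = 201 + 3.3500 t and V(106) = 556.10 L.
Solute balance: dm/dt = 0 − Q_out C = −Q_out m/V(t).
Separate: dm/m = −Q_out dt/V(t) ⇒ ln(m/m₀) = −(Q_out/(Q_in−Q_out)) ln(V/V₀).
m = m₀ (V₀/V)^(Q_out/(Q_in−Q_out)) = 17.7 × (201/556.10)^(1.8627) = 2.6592 mg.
C = m/V = 2.6592/556.10 = 0.0047818 mg/L.

0.00478 mg/L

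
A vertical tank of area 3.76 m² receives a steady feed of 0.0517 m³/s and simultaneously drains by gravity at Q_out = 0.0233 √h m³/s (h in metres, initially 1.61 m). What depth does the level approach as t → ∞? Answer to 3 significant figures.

4.92 m

Mass balance (ρ constant): A dh/dt = Q_in − 0.0233 √h. At steady state dh/dt = 0:
Q_in = 0.0233 √h_ss ⇒ √h_ss = 0.0517/0.0233 = 2.2189.
h_ss = 2.2189² = 4.9234 m. (Since h₀ = 1.61 m < h_ss, the level will rise toward this value.)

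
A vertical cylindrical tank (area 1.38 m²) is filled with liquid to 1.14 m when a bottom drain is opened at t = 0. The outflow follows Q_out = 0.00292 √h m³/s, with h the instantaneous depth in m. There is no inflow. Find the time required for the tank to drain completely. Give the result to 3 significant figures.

Accumulation of liquid (constant cross-section A): A dh/dt = −0.00292 √h.
This is separable: 2 d(√h)/dt = −0.00292/A, so √h = √h₀ − (0.00292/(2A)) t.
Set h = 0: 2√h₀ = (0.00292/A) t_empty ⇒ t_empty = 2A√h₀/0.00292.
t_empty = 2·1.38·√1.14/0.00292 = 2.7600·1.0677/0.00292 = 1009.2 s.

1010 s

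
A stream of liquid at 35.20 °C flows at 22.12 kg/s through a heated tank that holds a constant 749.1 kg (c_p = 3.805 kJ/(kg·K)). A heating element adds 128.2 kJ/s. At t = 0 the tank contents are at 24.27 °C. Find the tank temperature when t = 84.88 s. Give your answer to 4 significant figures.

M c_p dT/dt = ṁ c_p (T_in − T) + Q̇.
Rearrange: dT/dt = (T_ss − T)/τ with τ = M/ṁ = 33.8653 s and T_ss = T_in + Q̇/(ṁ c_p) = 36.7232 °C.
Solution: T(t) = T_ss + (T₀ − T_ss) e^(−t/τ).
T(84.88) = 36.7232 + (-12.4532)·e^(−84.88/33.8653) = 36.7232 + (-12.4532)·0.0815612 = 35.7075 °C.

35.71 °C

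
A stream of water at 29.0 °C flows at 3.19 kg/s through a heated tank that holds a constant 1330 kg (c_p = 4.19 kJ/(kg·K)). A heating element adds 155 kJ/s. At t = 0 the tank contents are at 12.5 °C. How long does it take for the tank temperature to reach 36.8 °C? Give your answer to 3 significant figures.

835 s

M c_p dT/dt = ṁ c_p (T_in − T) + Q̇.
τ = M/ṁ = 416.93 s; T_ss = T_in + Q̇/(ṁ c_p) = 40.597 °C.
T(t) = T_ss + (T₀ − T_ss) e^(−t/τ). Set T = 36.8:
e^(−t/τ) = (36.8 − 40.597)/(12.5 − 40.597) = 0.13512
t = −416.93 · ln(0.13512) = 834.51 s.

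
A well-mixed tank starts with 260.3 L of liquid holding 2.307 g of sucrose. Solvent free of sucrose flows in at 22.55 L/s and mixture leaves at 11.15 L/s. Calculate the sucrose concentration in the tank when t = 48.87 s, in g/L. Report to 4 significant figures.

Let m(t) be the amount of sucrose. Volume: V(t) = V₀ + (Q_in − Q_out) t = 260.3 + 11.4000 t; V(48.87) = 817.418 L.
Solute balance: dm/dt = 0 − Q_out C = −Q_out m/V(t).
dm/m = −Q_out dt/(V₀ + 11.4000 t); integrating gives ln(m/m₀) = −(Q_out/(Q_in−Q_out)) ln(V/V₀).
m = m₀ (V₀/V)^(Q_out/(Q_in−Q_out)) = 2.307 × (260.3/817.418)^(0.978070) = 0.753314 g.
C = m/V = 0.753314/817.418 = 0.000921577 g/L.

0.0009216 g/L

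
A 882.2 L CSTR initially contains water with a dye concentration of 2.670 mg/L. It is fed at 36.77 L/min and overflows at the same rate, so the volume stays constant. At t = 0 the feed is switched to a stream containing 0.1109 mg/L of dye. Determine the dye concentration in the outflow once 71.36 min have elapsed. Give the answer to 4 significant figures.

0.2416 mg/L

Accumulation = in − out for the solute gives V dC/dt = Q(C_in − C).
So dC/dt = (C_in − C)/τ with τ = V/Q = 882.2/36.77 = 23.9924 min.
C approaches C_in exponentially: C(t) = C_in + (C₀ − C_in) e^(−t/τ).
C(71.36) = 0.1109 + (2.670 − 0.1109)·e^(−71.36/23.9924) = 0.1109 + (2.55910)·0.0510844 = 0.241630 mg/L.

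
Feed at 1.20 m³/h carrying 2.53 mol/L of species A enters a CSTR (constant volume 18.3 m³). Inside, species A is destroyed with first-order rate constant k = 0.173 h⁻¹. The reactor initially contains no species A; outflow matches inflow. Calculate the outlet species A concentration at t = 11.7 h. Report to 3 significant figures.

Accumulation = in − out − consumed: V dC/dt = Q C_in − Q C − k V C.
This is linear with rate a = Q/V + k = 0.23857 h⁻¹.
C_ss = Q C_in/(Q + kV) = 0.69539 mol/L; C(t) = C_ss + (C₀ − C_ss) e^(−a t).
C(11.7) = 0.69539 + (-0.69539)·e^(−0.23857·11.7) = 0.69539 + (-0.69539)·0.061341 = 0.65273 mol/L.

0.653 mol/L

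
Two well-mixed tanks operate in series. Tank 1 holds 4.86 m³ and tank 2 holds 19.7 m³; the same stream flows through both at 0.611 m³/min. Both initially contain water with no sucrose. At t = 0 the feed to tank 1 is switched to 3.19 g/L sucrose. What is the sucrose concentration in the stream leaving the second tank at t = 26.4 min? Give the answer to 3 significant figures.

1.36 g/L

Each tank obeys Vᵢ dCᵢ/dt = Q(Cᵢ₋₁ − Cᵢ), so τᵢ = Vᵢ/Q.
τ₁ = 4.86/0.611 = 7.9542 min; τ₂ = 19.7/0.611 = 32.242 min.
Tank 1: C₁ = C_in(1 − e^(−t/τ₁)). Tank 2 (τ₁ ≠ τ₂): C₂ = C_in[1 − (τ₁ e^(−t/τ₁) − τ₂ e^(−t/τ₂))/(τ₁ − τ₂)].
At t = 26.4: e^(−t/τ₁) = 0.036189, e^(−t/τ₂) = 0.44096.
C₂ = 3.19·[1 − (7.9542·0.036189 − 32.242·0.44096)/(-24.288)] = 3.19·0.42648 = 1.3605 g/L.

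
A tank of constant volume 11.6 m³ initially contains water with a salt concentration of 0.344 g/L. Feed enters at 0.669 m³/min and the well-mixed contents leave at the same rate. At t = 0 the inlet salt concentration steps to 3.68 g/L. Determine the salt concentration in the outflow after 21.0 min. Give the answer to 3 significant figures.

Transient balance on the dissolved component: V dC/dt = Q(C_in − C).
Time constant τ = V/Q = 11.6/0.669 = 17.339 min.
This is linear first-order; C(t) = C_in + (C₀ − C_in) e^(−t/τ).
C(21.0) = 3.68 + (0.344 − 3.68)·e^(−21.0/17.339) = 3.68 + (-3.3360)·0.29786 = 2.6863 g/L.

2.69 g/L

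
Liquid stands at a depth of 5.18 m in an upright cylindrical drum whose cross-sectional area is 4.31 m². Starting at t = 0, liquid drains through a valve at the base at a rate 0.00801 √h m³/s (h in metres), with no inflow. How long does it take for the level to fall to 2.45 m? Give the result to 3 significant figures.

A dh/dt = −Q_out = −0.00801 √h.
Separate and integrate: 2(√h − √h₀) = −(0.00801/A) t.
t = 2A(√h₀ − √h)/0.00801 = 2·4.31·(√5.18 − √2.45)/0.00801
  = 8.6200 × (2.2760 − 1.5652) / 0.00801 = 764.84 s.

765 s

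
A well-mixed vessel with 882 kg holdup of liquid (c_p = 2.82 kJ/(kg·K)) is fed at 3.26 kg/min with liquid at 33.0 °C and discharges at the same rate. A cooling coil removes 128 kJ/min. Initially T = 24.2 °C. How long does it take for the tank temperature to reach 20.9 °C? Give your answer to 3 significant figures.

280 min

M c_p dT/dt = ṁ c_p (T_in − T) − Q̇.
τ = M/ṁ = 270.55 min; T_ss = T_in − Q̇/(ṁ c_p) = 19.077 °C.
T(t) = T_ss + (T₀ − T_ss) e^(−t/τ). Set T = 20.9:
e^(−t/τ) = (20.9 − 19.077)/(24.2 − 19.077) = 0.35589
t = −270.55 · ln(0.35589) = 279.52 min.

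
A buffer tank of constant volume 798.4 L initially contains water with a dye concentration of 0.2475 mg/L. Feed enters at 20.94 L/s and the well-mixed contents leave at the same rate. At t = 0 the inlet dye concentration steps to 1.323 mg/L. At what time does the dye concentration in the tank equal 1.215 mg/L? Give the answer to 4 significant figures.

Unsteady species balance (constant V, well mixed): V dC/dt = Q(C_in − C), so τ = V/Q = 38.1280 s.
C(t) = C_in + (C₀ − C_in) e^(−t/τ). Set C = 1.215 and solve for t:
e^(−t/τ) = (C − C_in)/(C₀ − C_in) = (1.215 − 1.323)/(0.2475 − 1.323) = 0.100418
t = −τ ln(…) = 38.1280 × 2.29841 = 87.6337 s.

87.63 s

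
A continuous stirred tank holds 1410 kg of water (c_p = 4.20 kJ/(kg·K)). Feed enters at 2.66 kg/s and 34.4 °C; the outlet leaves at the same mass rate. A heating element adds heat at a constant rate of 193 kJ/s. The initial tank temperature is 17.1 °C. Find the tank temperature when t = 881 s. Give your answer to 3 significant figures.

First-law balance (no shaft work): M c_p dT/dt = ṁ c_p (T_in − T) + 193.
Rearrange: dT/dt = (T_ss − T)/τ with τ = M/ṁ = 530.08 s and T_ss = T_in + Q̇/(ṁ c_p) = 51.675 °C.
T approaches T_ss exponentially: T(t) = T_ss + (T₀ − T_ss) e^(−t/τ).
T(881) = 51.675 + (-34.575)·e^(−881/530.08) = 51.675 + (-34.575)·0.18975 = 45.115 °C.

45.1 °C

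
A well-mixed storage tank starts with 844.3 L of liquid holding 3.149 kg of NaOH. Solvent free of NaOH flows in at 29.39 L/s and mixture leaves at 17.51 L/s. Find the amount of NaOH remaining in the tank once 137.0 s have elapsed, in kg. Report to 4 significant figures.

Let m(t) be the amount of NaOH. Volume: V(t) = V₀ + (Q_in − Q_out) t = 844.3 + 11.8800 t; V(137.0) = 2471.86 L.
No NaOH enters, so dm/dt = −Q_out · (m/V).
Separate: dm/m = −Q_out dt/V(t) ⇒ ln(m/m₀) = −(Q_out/(Q_in−Q_out)) ln(V/V₀).
m = m₀ (V₀/V)^(Q_out/(Q_in−Q_out)) = 3.149 × (844.3/2471.86)^(1.47391) = 0.646481 kg.

0.6465 kg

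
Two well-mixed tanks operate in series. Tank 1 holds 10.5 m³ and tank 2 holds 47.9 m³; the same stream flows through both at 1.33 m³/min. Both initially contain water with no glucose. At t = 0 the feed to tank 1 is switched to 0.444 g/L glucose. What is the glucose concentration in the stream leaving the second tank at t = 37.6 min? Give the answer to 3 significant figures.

0.245 g/L

Each tank obeys Vᵢ dCᵢ/dt = Q(Cᵢ₋₁ − Cᵢ), so τᵢ = Vᵢ/Q.
τ₁ = 10.5/1.33 = 7.8947 min; τ₂ = 47.9/1.33 = 36.015 min.
Solving the cascade with C₁(0)=C₂(0)=0 gives C₂(t) = C_in[1 − (τ₁ e^(−t/τ₁) − τ₂ e^(−t/τ₂))/(τ₁ − τ₂)].
At t = 37.6: e^(−t/τ₁) = 0.0085428, e^(−t/τ₂) = 0.35204.
C₂ = 0.444·[1 − (7.8947·0.0085428 − 36.015·0.35204)/(-28.120)] = 0.444·0.55152 = 0.24488 g/L.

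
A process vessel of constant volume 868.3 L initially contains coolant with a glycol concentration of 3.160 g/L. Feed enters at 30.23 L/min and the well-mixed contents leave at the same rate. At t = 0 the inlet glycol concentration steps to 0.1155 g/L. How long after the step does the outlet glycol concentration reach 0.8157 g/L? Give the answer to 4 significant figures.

Mass balance on the solute (V constant): V dC/dt = Q(C_in − C), so τ = V/Q = 28.7231 min.
C(t) = C_in + (C₀ − C_in) e^(−t/τ). Set C = 0.8157 and solve for t:
e^(−t/τ) = (C − C_in)/(C₀ − C_in) = (0.8157 − 0.1155)/(3.160 − 0.1155) = 0.229989
t = −τ ln(…) = 28.7231 × 1.46973 = 42.2151 min.

42.22 min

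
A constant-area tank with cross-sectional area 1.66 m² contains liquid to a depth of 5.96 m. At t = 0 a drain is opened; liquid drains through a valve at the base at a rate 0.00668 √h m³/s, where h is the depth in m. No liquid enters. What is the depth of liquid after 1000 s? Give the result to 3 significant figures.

0.184 m

Mass balance (ρ constant): A dh/dt = −0.00668 √h.
Separate and integrate: 2(√h − √h₀) = −(0.00668/A) t.
√h = √5.96 − 0.00668·1000/(2·1.66) = 2.4413 − 2.0120 = 0.42926.
h = 0.42926² = 0.18427 m.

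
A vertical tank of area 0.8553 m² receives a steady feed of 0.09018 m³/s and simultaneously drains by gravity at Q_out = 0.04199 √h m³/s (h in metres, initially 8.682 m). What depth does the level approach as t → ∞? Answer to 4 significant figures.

4.612 m

Level balance: A dh/dt = 0.09018 − 0.04199 √h. Setting dh/dt = 0:
Q_in = 0.04199 √h_ss ⇒ √h_ss = 0.09018/0.04199 = 2.14765.
h_ss = 2.14765² = 4.61242 m. (Since h₀ = 8.682 m > h_ss, the level will fall toward this value.)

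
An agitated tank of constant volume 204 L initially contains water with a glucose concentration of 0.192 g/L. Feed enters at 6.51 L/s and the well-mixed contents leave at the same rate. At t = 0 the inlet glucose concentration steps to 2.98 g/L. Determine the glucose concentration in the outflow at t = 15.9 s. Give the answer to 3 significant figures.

1.30 g/L

Species balance on the tank: V dC/dt = Q(C_in − C).
Rewrite as dC/dt + C/τ = C_in/τ, τ = V/Q = 31.336 s.
C approaches C_in exponentially: C(t) = C_in + (C₀ − C_in) e^(−t/τ).
C(15.9) = 2.98 + (0.192 − 2.98)·e^(−15.9/31.336) = 2.98 + (-2.7880)·0.60206 = 1.3015 g/L.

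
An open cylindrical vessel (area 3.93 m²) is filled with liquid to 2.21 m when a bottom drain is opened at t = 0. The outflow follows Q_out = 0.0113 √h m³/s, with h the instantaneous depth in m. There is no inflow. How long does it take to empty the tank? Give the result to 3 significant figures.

1030 s

With no inflow, A dh/dt = −0.0113 √h.
Separate and integrate: 2(√h − √h₀) = −(0.0113/A) t.
Set h = 0: 2√h₀ = (0.0113/A) t_empty ⇒ t_empty = 2A√h₀/0.0113.
t_empty = 2·3.93·√2.21/0.0113 = 7.8600·1.4866/0.0113 = 1034.0 s.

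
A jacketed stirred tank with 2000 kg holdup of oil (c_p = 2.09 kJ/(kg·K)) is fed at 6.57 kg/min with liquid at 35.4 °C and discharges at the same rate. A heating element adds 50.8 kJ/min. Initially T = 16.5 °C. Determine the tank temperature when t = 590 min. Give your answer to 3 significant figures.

Heat balance on the well-mixed liquid: M c_p dT/dt = ṁ c_p (T_in − T) + 50.8.
τ = M/ṁ = 304.41 min; T_ss = T_in + Q̇/(ṁ c_p) = 35.4 + 50.8/(6.57·2.09) = 39.100 °C.
T approaches T_ss exponentially: T(t) = T_ss + (T₀ − T_ss) e^(−t/τ).
T(590) = 39.100 + (-22.600)·e^(−590/304.41) = 39.100 + (-22.600)·0.14397 = 35.846 °C.

35.8 °C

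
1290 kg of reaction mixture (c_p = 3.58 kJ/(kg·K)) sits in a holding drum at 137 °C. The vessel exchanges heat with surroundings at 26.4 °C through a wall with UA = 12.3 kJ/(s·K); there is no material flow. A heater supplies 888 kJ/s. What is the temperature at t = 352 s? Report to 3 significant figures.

Unsteady energy balance on the tank contents: M c_p dT/dt = −UA(T − T_amb) + Q̇.
dT/dt = (T_ss − T)/τ with T_ss = T_amb + Q̇/UA = 26.4 + 888/12.3 = 98.595 °C, τ = M c_p/UA = 1290·3.58/12.3 = 375.46 s.
Solution: T(t) = T_ss + (T₀ − T_ss) e^(−t/τ).
T(352) = 98.595 + (38.405)·0.39160 = 113.63 °C.

114 °C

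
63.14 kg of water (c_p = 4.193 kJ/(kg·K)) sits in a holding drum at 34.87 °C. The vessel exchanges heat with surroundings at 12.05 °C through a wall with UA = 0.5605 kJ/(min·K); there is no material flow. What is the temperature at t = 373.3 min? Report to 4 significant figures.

Unsteady energy balance on the tank contents: M c_p dT/dt = −UA(T − T_amb).
dT/dt = (T_ss − T)/τ with T_ss = T_amb = 12.0500 °C, τ = M c_p/UA = 63.14·4.193/0.5605 = 472.339 min.
Integrating: T(t) = T_ss + (T₀ − T_ss) e^(−t/τ).
T(373.3) = 12.0500 + (22.8200)·0.453699 = 22.4034 °C.

22.40 °C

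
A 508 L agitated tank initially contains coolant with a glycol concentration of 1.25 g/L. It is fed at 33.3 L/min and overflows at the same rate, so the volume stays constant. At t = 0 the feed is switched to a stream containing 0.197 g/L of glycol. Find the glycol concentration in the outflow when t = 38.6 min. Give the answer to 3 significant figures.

Mass balance on the solute (V constant): V dC/dt = Q(C_in − C).
So dC/dt = (C_in − C)/τ with τ = V/Q = 508/33.3 = 15.255 min.
Integrating: C(t) = C_in + (C₀ − C_in) e^(−t/τ).
C(38.6) = 0.197 + (1.25 − 0.197)·e^(−38.6/15.255) = 0.197 + (1.0530)·0.079637 = 0.28086 g/L.

0.281 g/L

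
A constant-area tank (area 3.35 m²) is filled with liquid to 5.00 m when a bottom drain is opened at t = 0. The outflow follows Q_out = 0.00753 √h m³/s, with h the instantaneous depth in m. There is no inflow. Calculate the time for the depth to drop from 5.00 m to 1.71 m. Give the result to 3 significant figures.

826 s

With no inflow, A dh/dt = −0.00753 √h.
Separate and integrate: 2(√h − √h₀) = −(0.00753/A) t.
t = 2A(√h₀ − √h)/0.00753 = 2·3.35·(√5.00 − √1.71)/0.00753
  = 6.7000 × (2.2361 − 1.3077) / 0.00753 = 826.06 s.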